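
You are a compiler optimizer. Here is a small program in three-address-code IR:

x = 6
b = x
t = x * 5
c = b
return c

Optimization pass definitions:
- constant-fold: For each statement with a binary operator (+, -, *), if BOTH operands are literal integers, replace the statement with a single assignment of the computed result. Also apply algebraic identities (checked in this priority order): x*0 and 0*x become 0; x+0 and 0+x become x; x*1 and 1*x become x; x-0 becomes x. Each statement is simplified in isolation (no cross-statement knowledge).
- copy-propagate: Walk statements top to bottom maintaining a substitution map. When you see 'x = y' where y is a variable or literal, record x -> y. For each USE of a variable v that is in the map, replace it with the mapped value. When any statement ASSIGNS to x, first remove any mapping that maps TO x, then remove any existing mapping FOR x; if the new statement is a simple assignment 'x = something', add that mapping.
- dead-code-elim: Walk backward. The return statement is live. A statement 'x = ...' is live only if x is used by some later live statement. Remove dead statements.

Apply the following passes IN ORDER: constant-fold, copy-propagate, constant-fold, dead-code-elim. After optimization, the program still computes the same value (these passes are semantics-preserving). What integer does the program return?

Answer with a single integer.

Initial IR:
  x = 6
  b = x
  t = x * 5
  c = b
  return c
After constant-fold (5 stmts):
  x = 6
  b = x
  t = x * 5
  c = b
  return c
After copy-propagate (5 stmts):
  x = 6
  b = 6
  t = 6 * 5
  c = 6
  return 6
After constant-fold (5 stmts):
  x = 6
  b = 6
  t = 30
  c = 6
  return 6
After dead-code-elim (1 stmts):
  return 6
Evaluate:
  x = 6  =>  x = 6
  b = x  =>  b = 6
  t = x * 5  =>  t = 30
  c = b  =>  c = 6
  return c = 6

Answer: 6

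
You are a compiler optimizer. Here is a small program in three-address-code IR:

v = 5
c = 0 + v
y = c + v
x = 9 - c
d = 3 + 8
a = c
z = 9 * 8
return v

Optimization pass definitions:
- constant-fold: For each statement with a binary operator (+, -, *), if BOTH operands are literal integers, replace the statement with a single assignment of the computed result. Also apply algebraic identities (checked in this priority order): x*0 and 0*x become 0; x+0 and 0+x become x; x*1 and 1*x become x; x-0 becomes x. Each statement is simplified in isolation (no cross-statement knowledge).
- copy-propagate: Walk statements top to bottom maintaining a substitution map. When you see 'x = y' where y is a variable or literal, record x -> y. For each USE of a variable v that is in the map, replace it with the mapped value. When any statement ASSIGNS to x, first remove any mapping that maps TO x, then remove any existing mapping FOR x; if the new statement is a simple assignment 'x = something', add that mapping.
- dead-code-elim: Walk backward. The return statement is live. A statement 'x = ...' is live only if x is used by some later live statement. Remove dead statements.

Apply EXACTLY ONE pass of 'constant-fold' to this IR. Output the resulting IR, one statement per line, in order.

Answer: v = 5
c = v
y = c + v
x = 9 - c
d = 11
a = c
z = 72
return v

Derivation:
Applying constant-fold statement-by-statement:
  [1] v = 5  (unchanged)
  [2] c = 0 + v  -> c = v
  [3] y = c + v  (unchanged)
  [4] x = 9 - c  (unchanged)
  [5] d = 3 + 8  -> d = 11
  [6] a = c  (unchanged)
  [7] z = 9 * 8  -> z = 72
  [8] return v  (unchanged)
Result (8 stmts):
  v = 5
  c = v
  y = c + v
  x = 9 - c
  d = 11
  a = c
  z = 72
  return v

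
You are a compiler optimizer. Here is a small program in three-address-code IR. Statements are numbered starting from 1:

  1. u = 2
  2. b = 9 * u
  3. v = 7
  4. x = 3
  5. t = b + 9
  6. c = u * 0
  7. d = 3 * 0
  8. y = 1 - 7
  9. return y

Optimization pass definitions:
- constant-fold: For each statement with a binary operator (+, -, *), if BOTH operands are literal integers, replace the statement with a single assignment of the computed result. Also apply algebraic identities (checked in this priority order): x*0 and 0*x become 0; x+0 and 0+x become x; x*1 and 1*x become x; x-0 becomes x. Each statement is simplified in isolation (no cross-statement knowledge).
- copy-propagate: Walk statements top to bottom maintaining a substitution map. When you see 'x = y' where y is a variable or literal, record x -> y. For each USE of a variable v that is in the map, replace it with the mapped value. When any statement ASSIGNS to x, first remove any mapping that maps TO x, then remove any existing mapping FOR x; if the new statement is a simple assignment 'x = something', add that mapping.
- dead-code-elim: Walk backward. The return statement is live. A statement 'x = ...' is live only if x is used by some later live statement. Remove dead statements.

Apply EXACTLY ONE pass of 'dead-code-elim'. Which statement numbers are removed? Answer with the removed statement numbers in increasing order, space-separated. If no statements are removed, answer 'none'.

Answer: 1 2 3 4 5 6 7

Derivation:
Backward liveness scan:
Stmt 1 'u = 2': DEAD (u not in live set [])
Stmt 2 'b = 9 * u': DEAD (b not in live set [])
Stmt 3 'v = 7': DEAD (v not in live set [])
Stmt 4 'x = 3': DEAD (x not in live set [])
Stmt 5 't = b + 9': DEAD (t not in live set [])
Stmt 6 'c = u * 0': DEAD (c not in live set [])
Stmt 7 'd = 3 * 0': DEAD (d not in live set [])
Stmt 8 'y = 1 - 7': KEEP (y is live); live-in = []
Stmt 9 'return y': KEEP (return); live-in = ['y']
Removed statement numbers: [1, 2, 3, 4, 5, 6, 7]
Surviving IR:
  y = 1 - 7
  return y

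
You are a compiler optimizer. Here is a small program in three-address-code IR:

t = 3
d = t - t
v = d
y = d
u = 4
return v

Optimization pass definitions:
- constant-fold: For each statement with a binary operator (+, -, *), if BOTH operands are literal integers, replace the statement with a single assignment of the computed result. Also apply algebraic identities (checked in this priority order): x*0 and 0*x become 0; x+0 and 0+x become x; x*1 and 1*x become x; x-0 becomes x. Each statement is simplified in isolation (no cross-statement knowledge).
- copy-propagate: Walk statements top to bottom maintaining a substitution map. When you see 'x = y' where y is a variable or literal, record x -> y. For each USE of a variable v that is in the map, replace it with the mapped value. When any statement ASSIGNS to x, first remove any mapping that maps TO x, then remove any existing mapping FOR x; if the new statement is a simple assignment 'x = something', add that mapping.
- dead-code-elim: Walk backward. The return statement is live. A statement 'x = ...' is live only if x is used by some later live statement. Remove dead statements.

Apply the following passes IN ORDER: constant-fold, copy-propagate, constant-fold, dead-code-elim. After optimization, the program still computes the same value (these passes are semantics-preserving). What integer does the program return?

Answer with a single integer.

Answer: 0

Derivation:
Initial IR:
  t = 3
  d = t - t
  v = d
  y = d
  u = 4
  return v
After constant-fold (6 stmts):
  t = 3
  d = t - t
  v = d
  y = d
  u = 4
  return v
After copy-propagate (6 stmts):
  t = 3
  d = 3 - 3
  v = d
  y = d
  u = 4
  return d
After constant-fold (6 stmts):
  t = 3
  d = 0
  v = d
  y = d
  u = 4
  return d
After dead-code-elim (2 stmts):
  d = 0
  return d
Evaluate:
  t = 3  =>  t = 3
  d = t - t  =>  d = 0
  v = d  =>  v = 0
  y = d  =>  y = 0
  u = 4  =>  u = 4
  return v = 0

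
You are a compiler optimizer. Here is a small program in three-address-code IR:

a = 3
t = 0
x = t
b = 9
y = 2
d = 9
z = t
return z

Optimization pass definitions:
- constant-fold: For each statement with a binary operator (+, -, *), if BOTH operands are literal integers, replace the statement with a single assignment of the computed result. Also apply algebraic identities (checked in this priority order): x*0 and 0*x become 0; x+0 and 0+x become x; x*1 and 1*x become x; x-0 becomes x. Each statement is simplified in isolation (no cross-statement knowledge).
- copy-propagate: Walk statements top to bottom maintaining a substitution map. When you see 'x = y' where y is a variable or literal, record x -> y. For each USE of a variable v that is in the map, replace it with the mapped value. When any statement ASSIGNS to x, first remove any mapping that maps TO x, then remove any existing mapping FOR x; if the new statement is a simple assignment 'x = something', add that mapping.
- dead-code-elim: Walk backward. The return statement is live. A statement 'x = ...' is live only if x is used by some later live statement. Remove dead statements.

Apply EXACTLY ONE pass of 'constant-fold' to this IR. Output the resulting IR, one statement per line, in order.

Applying constant-fold statement-by-statement:
  [1] a = 3  (unchanged)
  [2] t = 0  (unchanged)
  [3] x = t  (unchanged)
  [4] b = 9  (unchanged)
  [5] y = 2  (unchanged)
  [6] d = 9  (unchanged)
  [7] z = t  (unchanged)
  [8] return z  (unchanged)
Result (8 stmts):
  a = 3
  t = 0
  x = t
  b = 9
  y = 2
  d = 9
  z = t
  return z

Answer: a = 3
t = 0
x = t
b = 9
y = 2
d = 9
z = t
return z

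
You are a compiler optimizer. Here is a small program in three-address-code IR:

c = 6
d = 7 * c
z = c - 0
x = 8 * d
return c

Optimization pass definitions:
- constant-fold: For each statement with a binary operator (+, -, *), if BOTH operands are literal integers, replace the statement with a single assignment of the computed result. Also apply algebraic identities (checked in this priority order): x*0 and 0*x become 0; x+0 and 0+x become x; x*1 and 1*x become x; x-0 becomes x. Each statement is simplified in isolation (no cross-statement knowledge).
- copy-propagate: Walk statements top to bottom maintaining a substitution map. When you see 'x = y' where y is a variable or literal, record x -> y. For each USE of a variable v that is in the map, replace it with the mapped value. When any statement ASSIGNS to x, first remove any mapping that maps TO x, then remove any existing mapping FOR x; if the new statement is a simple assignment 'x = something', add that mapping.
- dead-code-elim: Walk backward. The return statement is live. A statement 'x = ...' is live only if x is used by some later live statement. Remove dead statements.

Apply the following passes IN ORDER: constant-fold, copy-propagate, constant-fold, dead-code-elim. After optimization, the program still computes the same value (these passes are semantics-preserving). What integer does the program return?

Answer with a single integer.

Initial IR:
  c = 6
  d = 7 * c
  z = c - 0
  x = 8 * d
  return c
After constant-fold (5 stmts):
  c = 6
  d = 7 * c
  z = c
  x = 8 * d
  return c
After copy-propagate (5 stmts):
  c = 6
  d = 7 * 6
  z = 6
  x = 8 * d
  return 6
After constant-fold (5 stmts):
  c = 6
  d = 42
  z = 6
  x = 8 * d
  return 6
After dead-code-elim (1 stmts):
  return 6
Evaluate:
  c = 6  =>  c = 6
  d = 7 * c  =>  d = 42
  z = c - 0  =>  z = 6
  x = 8 * d  =>  x = 336
  return c = 6

Answer: 6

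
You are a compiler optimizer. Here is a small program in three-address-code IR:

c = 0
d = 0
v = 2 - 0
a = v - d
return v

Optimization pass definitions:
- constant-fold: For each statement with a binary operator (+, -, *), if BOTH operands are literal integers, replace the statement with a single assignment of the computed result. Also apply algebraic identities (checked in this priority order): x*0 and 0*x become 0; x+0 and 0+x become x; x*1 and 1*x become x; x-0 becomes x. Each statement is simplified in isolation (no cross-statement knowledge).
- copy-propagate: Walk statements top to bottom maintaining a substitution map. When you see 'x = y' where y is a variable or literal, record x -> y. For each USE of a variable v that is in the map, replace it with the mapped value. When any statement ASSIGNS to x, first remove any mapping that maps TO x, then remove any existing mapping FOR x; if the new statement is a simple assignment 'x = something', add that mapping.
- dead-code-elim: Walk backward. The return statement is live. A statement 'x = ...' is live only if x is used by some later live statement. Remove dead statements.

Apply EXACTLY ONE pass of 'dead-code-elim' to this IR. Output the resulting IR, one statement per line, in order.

Answer: v = 2 - 0
return v

Derivation:
Applying dead-code-elim statement-by-statement:
  [5] return v  -> KEEP (return); live=['v']
  [4] a = v - d  -> DEAD (a not live)
  [3] v = 2 - 0  -> KEEP; live=[]
  [2] d = 0  -> DEAD (d not live)
  [1] c = 0  -> DEAD (c not live)
Result (2 stmts):
  v = 2 - 0
  return v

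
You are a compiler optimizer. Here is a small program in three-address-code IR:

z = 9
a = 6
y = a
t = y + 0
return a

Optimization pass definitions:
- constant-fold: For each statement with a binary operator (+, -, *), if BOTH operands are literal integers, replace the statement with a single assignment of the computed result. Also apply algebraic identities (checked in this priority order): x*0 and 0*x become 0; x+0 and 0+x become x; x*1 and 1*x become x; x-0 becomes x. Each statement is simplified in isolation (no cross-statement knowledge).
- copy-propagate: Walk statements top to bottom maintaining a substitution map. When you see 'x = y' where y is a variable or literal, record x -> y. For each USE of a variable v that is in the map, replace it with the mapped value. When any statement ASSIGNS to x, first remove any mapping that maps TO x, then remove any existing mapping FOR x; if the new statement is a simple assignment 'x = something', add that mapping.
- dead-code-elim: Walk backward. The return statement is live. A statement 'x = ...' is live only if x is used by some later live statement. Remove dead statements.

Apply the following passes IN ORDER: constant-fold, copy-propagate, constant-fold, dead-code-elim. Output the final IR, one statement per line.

Initial IR:
  z = 9
  a = 6
  y = a
  t = y + 0
  return a
After constant-fold (5 stmts):
  z = 9
  a = 6
  y = a
  t = y
  return a
After copy-propagate (5 stmts):
  z = 9
  a = 6
  y = 6
  t = 6
  return 6
After constant-fold (5 stmts):
  z = 9
  a = 6
  y = 6
  t = 6
  return 6
After dead-code-elim (1 stmts):
  return 6

Answer: return 6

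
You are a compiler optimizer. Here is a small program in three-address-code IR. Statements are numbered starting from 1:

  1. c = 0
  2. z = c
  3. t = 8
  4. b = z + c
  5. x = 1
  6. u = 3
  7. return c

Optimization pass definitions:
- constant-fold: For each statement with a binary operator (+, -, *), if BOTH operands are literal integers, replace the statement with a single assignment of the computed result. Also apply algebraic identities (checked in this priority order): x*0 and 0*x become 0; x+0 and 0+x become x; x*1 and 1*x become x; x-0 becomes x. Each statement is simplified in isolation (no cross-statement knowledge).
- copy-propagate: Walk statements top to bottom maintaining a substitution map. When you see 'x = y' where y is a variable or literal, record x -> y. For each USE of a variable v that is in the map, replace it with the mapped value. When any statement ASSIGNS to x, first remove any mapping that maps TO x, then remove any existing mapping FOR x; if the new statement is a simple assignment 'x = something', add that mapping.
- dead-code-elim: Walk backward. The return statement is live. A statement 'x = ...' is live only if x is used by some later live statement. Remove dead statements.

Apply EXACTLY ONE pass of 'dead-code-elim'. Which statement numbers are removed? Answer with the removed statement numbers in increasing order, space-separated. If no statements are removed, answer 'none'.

Answer: 2 3 4 5 6

Derivation:
Backward liveness scan:
Stmt 1 'c = 0': KEEP (c is live); live-in = []
Stmt 2 'z = c': DEAD (z not in live set ['c'])
Stmt 3 't = 8': DEAD (t not in live set ['c'])
Stmt 4 'b = z + c': DEAD (b not in live set ['c'])
Stmt 5 'x = 1': DEAD (x not in live set ['c'])
Stmt 6 'u = 3': DEAD (u not in live set ['c'])
Stmt 7 'return c': KEEP (return); live-in = ['c']
Removed statement numbers: [2, 3, 4, 5, 6]
Surviving IR:
  c = 0
  return c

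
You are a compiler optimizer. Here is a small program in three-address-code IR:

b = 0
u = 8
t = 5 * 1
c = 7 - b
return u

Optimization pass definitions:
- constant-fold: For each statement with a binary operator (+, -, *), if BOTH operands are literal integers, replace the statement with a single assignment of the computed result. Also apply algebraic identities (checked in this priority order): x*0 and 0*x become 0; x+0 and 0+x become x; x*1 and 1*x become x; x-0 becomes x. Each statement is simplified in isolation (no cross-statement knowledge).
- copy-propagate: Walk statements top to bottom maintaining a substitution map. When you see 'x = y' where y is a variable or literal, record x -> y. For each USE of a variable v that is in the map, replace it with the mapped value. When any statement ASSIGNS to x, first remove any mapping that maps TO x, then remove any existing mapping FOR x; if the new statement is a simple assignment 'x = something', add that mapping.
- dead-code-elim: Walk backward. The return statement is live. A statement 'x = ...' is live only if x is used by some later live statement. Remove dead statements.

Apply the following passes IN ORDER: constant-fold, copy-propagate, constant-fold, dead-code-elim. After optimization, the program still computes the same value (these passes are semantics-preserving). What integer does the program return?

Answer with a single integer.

Initial IR:
  b = 0
  u = 8
  t = 5 * 1
  c = 7 - b
  return u
After constant-fold (5 stmts):
  b = 0
  u = 8
  t = 5
  c = 7 - b
  return u
After copy-propagate (5 stmts):
  b = 0
  u = 8
  t = 5
  c = 7 - 0
  return 8
After constant-fold (5 stmts):
  b = 0
  u = 8
  t = 5
  c = 7
  return 8
After dead-code-elim (1 stmts):
  return 8
Evaluate:
  b = 0  =>  b = 0
  u = 8  =>  u = 8
  t = 5 * 1  =>  t = 5
  c = 7 - b  =>  c = 7
  return u = 8

Answer: 8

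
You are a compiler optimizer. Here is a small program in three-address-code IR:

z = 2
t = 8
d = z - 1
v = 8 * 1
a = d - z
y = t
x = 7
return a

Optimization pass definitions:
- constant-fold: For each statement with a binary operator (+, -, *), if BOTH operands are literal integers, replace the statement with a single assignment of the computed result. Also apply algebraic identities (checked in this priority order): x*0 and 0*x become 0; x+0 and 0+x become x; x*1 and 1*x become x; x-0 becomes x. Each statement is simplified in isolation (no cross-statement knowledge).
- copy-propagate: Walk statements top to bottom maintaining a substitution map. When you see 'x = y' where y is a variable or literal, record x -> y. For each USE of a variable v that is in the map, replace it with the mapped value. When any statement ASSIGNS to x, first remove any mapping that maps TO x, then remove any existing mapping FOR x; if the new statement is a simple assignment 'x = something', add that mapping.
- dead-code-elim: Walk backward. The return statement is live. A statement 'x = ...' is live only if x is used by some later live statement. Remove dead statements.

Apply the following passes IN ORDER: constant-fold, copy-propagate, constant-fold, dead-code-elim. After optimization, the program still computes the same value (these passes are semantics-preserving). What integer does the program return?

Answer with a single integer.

Initial IR:
  z = 2
  t = 8
  d = z - 1
  v = 8 * 1
  a = d - z
  y = t
  x = 7
  return a
After constant-fold (8 stmts):
  z = 2
  t = 8
  d = z - 1
  v = 8
  a = d - z
  y = t
  x = 7
  return a
After copy-propagate (8 stmts):
  z = 2
  t = 8
  d = 2 - 1
  v = 8
  a = d - 2
  y = 8
  x = 7
  return a
After constant-fold (8 stmts):
  z = 2
  t = 8
  d = 1
  v = 8
  a = d - 2
  y = 8
  x = 7
  return a
After dead-code-elim (3 stmts):
  d = 1
  a = d - 2
  return a
Evaluate:
  z = 2  =>  z = 2
  t = 8  =>  t = 8
  d = z - 1  =>  d = 1
  v = 8 * 1  =>  v = 8
  a = d - z  =>  a = -1
  y = t  =>  y = 8
  x = 7  =>  x = 7
  return a = -1

Answer: -1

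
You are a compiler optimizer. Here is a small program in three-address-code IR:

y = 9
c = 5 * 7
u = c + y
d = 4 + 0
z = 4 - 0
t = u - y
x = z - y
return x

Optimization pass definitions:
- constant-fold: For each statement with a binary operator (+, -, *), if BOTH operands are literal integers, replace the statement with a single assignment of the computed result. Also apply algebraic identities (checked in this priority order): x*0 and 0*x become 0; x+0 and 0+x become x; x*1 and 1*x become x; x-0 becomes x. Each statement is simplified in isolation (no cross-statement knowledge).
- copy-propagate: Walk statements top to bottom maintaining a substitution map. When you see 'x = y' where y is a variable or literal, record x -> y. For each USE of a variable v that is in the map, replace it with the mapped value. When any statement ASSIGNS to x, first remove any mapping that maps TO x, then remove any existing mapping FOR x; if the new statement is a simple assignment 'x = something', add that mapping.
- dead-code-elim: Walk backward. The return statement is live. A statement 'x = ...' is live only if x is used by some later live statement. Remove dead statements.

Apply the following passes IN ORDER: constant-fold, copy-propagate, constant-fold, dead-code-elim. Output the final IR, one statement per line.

Initial IR:
  y = 9
  c = 5 * 7
  u = c + y
  d = 4 + 0
  z = 4 - 0
  t = u - y
  x = z - y
  return x
After constant-fold (8 stmts):
  y = 9
  c = 35
  u = c + y
  d = 4
  z = 4
  t = u - y
  x = z - y
  return x
After copy-propagate (8 stmts):
  y = 9
  c = 35
  u = 35 + 9
  d = 4
  z = 4
  t = u - 9
  x = 4 - 9
  return x
After constant-fold (8 stmts):
  y = 9
  c = 35
  u = 44
  d = 4
  z = 4
  t = u - 9
  x = -5
  return x
After dead-code-elim (2 stmts):
  x = -5
  return x

Answer: x = -5
return x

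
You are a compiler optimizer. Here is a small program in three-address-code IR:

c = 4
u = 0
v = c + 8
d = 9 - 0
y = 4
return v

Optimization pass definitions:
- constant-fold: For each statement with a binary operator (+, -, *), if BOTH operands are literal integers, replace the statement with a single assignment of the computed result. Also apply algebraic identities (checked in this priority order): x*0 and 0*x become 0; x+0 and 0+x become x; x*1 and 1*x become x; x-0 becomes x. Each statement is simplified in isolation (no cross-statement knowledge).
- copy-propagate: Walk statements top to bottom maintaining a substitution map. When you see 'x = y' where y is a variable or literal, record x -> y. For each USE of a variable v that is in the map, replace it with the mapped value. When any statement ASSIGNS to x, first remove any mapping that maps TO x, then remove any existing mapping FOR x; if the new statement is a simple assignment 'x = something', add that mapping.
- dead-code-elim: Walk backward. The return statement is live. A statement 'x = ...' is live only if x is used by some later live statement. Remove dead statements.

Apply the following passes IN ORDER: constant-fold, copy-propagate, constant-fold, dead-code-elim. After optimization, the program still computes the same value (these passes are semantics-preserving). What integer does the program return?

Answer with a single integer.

Initial IR:
  c = 4
  u = 0
  v = c + 8
  d = 9 - 0
  y = 4
  return v
After constant-fold (6 stmts):
  c = 4
  u = 0
  v = c + 8
  d = 9
  y = 4
  return v
After copy-propagate (6 stmts):
  c = 4
  u = 0
  v = 4 + 8
  d = 9
  y = 4
  return v
After constant-fold (6 stmts):
  c = 4
  u = 0
  v = 12
  d = 9
  y = 4
  return v
After dead-code-elim (2 stmts):
  v = 12
  return v
Evaluate:
  c = 4  =>  c = 4
  u = 0  =>  u = 0
  v = c + 8  =>  v = 12
  d = 9 - 0  =>  d = 9
  y = 4  =>  y = 4
  return v = 12

Answer: 12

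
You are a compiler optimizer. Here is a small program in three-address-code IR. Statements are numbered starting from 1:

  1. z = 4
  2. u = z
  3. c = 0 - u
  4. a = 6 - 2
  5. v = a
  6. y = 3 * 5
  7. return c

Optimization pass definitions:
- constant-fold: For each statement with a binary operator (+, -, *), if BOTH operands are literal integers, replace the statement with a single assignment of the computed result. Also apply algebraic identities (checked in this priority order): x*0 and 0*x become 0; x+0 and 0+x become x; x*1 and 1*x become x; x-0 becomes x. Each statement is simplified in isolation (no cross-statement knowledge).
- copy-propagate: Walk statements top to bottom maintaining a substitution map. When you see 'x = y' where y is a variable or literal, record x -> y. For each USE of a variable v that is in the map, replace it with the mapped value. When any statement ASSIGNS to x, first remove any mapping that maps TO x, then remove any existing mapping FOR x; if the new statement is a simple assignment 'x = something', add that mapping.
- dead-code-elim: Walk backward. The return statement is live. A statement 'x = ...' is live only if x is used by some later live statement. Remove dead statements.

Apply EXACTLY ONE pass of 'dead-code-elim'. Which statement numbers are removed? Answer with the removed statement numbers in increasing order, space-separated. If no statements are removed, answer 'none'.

Backward liveness scan:
Stmt 1 'z = 4': KEEP (z is live); live-in = []
Stmt 2 'u = z': KEEP (u is live); live-in = ['z']
Stmt 3 'c = 0 - u': KEEP (c is live); live-in = ['u']
Stmt 4 'a = 6 - 2': DEAD (a not in live set ['c'])
Stmt 5 'v = a': DEAD (v not in live set ['c'])
Stmt 6 'y = 3 * 5': DEAD (y not in live set ['c'])
Stmt 7 'return c': KEEP (return); live-in = ['c']
Removed statement numbers: [4, 5, 6]
Surviving IR:
  z = 4
  u = z
  c = 0 - u
  return c

Answer: 4 5 6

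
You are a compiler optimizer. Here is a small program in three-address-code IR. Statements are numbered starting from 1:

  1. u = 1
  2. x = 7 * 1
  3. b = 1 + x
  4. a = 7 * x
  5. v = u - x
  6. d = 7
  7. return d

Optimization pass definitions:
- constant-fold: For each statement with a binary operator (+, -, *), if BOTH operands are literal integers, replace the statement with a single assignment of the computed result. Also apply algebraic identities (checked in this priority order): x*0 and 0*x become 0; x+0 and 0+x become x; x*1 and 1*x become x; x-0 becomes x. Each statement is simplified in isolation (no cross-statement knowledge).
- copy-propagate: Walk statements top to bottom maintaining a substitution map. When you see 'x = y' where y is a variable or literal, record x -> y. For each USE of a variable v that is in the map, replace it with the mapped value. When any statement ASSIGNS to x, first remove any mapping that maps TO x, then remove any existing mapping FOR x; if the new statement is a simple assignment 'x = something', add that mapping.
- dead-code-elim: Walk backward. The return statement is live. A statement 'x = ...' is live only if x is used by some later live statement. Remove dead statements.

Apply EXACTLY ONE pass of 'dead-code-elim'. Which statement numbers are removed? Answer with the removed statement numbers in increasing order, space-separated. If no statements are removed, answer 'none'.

Backward liveness scan:
Stmt 1 'u = 1': DEAD (u not in live set [])
Stmt 2 'x = 7 * 1': DEAD (x not in live set [])
Stmt 3 'b = 1 + x': DEAD (b not in live set [])
Stmt 4 'a = 7 * x': DEAD (a not in live set [])
Stmt 5 'v = u - x': DEAD (v not in live set [])
Stmt 6 'd = 7': KEEP (d is live); live-in = []
Stmt 7 'return d': KEEP (return); live-in = ['d']
Removed statement numbers: [1, 2, 3, 4, 5]
Surviving IR:
  d = 7
  return d

Answer: 1 2 3 4 5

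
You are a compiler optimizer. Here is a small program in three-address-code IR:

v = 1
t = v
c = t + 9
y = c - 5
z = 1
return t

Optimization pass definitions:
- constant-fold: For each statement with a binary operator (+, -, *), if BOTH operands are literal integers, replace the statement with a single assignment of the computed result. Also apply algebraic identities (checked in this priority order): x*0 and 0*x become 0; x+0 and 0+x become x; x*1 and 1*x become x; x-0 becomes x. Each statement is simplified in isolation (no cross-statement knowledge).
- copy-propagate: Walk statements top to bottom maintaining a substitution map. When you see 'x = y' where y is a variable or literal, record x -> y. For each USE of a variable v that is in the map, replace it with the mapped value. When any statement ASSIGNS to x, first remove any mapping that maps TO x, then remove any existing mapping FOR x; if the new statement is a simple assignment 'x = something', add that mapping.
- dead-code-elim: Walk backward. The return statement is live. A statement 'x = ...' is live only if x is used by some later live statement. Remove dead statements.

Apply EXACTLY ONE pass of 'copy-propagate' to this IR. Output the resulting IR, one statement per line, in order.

Answer: v = 1
t = 1
c = 1 + 9
y = c - 5
z = 1
return 1

Derivation:
Applying copy-propagate statement-by-statement:
  [1] v = 1  (unchanged)
  [2] t = v  -> t = 1
  [3] c = t + 9  -> c = 1 + 9
  [4] y = c - 5  (unchanged)
  [5] z = 1  (unchanged)
  [6] return t  -> return 1
Result (6 stmts):
  v = 1
  t = 1
  c = 1 + 9
  y = c - 5
  z = 1
  return 1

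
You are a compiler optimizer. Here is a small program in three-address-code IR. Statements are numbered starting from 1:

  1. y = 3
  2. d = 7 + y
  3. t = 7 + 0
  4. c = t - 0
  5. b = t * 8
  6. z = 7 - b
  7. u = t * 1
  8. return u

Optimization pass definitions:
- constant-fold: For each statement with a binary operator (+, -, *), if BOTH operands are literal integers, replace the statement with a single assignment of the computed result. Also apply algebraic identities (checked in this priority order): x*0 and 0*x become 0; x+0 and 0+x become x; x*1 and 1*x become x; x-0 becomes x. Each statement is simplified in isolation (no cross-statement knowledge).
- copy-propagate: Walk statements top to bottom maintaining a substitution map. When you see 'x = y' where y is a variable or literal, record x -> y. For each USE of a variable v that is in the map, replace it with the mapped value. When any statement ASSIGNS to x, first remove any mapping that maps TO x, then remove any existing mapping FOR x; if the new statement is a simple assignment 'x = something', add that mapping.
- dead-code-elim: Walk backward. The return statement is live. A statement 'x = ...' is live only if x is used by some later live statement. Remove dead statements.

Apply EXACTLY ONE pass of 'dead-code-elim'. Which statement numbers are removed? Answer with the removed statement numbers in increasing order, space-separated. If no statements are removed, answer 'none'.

Backward liveness scan:
Stmt 1 'y = 3': DEAD (y not in live set [])
Stmt 2 'd = 7 + y': DEAD (d not in live set [])
Stmt 3 't = 7 + 0': KEEP (t is live); live-in = []
Stmt 4 'c = t - 0': DEAD (c not in live set ['t'])
Stmt 5 'b = t * 8': DEAD (b not in live set ['t'])
Stmt 6 'z = 7 - b': DEAD (z not in live set ['t'])
Stmt 7 'u = t * 1': KEEP (u is live); live-in = ['t']
Stmt 8 'return u': KEEP (return); live-in = ['u']
Removed statement numbers: [1, 2, 4, 5, 6]
Surviving IR:
  t = 7 + 0
  u = t * 1
  return u

Answer: 1 2 4 5 6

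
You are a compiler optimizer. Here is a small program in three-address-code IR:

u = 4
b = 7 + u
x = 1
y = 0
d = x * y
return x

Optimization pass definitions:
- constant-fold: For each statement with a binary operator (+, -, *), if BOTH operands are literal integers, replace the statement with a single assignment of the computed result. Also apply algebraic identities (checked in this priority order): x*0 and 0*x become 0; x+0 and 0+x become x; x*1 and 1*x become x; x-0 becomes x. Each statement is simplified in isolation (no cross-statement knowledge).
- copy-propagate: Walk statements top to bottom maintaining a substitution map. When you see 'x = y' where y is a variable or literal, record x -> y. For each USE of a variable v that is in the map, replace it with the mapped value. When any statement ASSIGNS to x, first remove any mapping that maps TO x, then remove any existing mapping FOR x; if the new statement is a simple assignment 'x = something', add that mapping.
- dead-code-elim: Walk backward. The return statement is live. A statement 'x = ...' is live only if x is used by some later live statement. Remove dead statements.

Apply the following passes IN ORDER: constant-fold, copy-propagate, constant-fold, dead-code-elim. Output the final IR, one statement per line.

Initial IR:
  u = 4
  b = 7 + u
  x = 1
  y = 0
  d = x * y
  return x
After constant-fold (6 stmts):
  u = 4
  b = 7 + u
  x = 1
  y = 0
  d = x * y
  return x
After copy-propagate (6 stmts):
  u = 4
  b = 7 + 4
  x = 1
  y = 0
  d = 1 * 0
  return 1
After constant-fold (6 stmts):
  u = 4
  b = 11
  x = 1
  y = 0
  d = 0
  return 1
After dead-code-elim (1 stmts):
  return 1

Answer: return 1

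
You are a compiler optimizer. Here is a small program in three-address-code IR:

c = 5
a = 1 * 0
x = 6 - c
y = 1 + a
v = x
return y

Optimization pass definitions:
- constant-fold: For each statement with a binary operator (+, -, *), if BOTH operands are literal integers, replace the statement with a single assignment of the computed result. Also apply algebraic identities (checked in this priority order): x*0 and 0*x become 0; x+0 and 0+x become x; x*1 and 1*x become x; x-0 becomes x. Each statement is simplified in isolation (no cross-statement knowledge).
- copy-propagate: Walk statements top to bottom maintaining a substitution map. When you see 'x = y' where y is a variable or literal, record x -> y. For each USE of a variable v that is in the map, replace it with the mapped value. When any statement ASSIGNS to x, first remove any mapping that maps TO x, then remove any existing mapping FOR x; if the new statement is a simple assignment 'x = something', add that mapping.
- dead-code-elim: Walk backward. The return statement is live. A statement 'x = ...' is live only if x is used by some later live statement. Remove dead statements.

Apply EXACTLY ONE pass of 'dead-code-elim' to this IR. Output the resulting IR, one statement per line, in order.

Applying dead-code-elim statement-by-statement:
  [6] return y  -> KEEP (return); live=['y']
  [5] v = x  -> DEAD (v not live)
  [4] y = 1 + a  -> KEEP; live=['a']
  [3] x = 6 - c  -> DEAD (x not live)
  [2] a = 1 * 0  -> KEEP; live=[]
  [1] c = 5  -> DEAD (c not live)
Result (3 stmts):
  a = 1 * 0
  y = 1 + a
  return y

Answer: a = 1 * 0
y = 1 + a
return y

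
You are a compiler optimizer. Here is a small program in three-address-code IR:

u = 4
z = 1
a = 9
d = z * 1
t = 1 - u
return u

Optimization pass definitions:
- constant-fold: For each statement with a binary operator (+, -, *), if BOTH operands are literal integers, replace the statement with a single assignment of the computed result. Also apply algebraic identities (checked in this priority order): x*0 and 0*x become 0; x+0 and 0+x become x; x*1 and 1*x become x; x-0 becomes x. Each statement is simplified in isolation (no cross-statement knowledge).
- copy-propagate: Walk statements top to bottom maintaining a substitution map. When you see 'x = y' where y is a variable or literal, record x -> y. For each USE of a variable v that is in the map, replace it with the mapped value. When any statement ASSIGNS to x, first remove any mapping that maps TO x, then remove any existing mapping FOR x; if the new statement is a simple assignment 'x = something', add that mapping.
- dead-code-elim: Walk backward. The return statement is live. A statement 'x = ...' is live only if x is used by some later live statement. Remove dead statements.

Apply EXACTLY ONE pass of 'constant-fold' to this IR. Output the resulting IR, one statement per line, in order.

Answer: u = 4
z = 1
a = 9
d = z
t = 1 - u
return u

Derivation:
Applying constant-fold statement-by-statement:
  [1] u = 4  (unchanged)
  [2] z = 1  (unchanged)
  [3] a = 9  (unchanged)
  [4] d = z * 1  -> d = z
  [5] t = 1 - u  (unchanged)
  [6] return u  (unchanged)
Result (6 stmts):
  u = 4
  z = 1
  a = 9
  d = z
  t = 1 - u
  return u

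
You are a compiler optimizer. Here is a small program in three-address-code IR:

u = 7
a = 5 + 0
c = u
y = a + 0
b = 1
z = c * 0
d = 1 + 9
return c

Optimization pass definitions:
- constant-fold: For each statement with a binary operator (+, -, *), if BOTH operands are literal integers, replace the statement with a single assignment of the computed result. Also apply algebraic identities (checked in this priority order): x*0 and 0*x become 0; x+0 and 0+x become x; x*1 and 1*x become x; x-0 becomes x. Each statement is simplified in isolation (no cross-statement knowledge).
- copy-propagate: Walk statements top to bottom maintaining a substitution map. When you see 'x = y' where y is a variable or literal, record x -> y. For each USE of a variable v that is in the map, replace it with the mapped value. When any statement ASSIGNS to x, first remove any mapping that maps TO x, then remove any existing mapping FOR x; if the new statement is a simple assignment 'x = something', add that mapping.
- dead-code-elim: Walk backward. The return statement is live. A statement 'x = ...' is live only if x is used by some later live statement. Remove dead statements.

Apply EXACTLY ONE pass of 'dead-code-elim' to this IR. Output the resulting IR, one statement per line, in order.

Answer: u = 7
c = u
return c

Derivation:
Applying dead-code-elim statement-by-statement:
  [8] return c  -> KEEP (return); live=['c']
  [7] d = 1 + 9  -> DEAD (d not live)
  [6] z = c * 0  -> DEAD (z not live)
  [5] b = 1  -> DEAD (b not live)
  [4] y = a + 0  -> DEAD (y not live)
  [3] c = u  -> KEEP; live=['u']
  [2] a = 5 + 0  -> DEAD (a not live)
  [1] u = 7  -> KEEP; live=[]
Result (3 stmts):
  u = 7
  c = u
  return c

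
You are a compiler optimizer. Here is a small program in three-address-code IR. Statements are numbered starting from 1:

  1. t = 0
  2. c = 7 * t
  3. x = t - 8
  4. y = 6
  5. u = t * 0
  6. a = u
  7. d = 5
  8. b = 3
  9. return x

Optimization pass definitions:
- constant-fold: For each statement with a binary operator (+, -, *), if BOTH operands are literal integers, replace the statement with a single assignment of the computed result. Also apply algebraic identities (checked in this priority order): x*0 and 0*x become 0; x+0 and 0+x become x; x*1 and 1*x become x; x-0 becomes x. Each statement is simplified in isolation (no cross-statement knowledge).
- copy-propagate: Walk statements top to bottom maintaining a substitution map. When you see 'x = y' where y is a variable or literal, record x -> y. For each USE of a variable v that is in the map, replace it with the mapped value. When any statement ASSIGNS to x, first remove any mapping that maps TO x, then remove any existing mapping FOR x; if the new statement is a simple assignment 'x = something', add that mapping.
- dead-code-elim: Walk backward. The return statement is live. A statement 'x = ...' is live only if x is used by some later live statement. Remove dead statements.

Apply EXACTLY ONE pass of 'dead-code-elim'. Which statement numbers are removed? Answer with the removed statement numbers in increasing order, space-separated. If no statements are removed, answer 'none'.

Answer: 2 4 5 6 7 8

Derivation:
Backward liveness scan:
Stmt 1 't = 0': KEEP (t is live); live-in = []
Stmt 2 'c = 7 * t': DEAD (c not in live set ['t'])
Stmt 3 'x = t - 8': KEEP (x is live); live-in = ['t']
Stmt 4 'y = 6': DEAD (y not in live set ['x'])
Stmt 5 'u = t * 0': DEAD (u not in live set ['x'])
Stmt 6 'a = u': DEAD (a not in live set ['x'])
Stmt 7 'd = 5': DEAD (d not in live set ['x'])
Stmt 8 'b = 3': DEAD (b not in live set ['x'])
Stmt 9 'return x': KEEP (return); live-in = ['x']
Removed statement numbers: [2, 4, 5, 6, 7, 8]
Surviving IR:
  t = 0
  x = t - 8
  return x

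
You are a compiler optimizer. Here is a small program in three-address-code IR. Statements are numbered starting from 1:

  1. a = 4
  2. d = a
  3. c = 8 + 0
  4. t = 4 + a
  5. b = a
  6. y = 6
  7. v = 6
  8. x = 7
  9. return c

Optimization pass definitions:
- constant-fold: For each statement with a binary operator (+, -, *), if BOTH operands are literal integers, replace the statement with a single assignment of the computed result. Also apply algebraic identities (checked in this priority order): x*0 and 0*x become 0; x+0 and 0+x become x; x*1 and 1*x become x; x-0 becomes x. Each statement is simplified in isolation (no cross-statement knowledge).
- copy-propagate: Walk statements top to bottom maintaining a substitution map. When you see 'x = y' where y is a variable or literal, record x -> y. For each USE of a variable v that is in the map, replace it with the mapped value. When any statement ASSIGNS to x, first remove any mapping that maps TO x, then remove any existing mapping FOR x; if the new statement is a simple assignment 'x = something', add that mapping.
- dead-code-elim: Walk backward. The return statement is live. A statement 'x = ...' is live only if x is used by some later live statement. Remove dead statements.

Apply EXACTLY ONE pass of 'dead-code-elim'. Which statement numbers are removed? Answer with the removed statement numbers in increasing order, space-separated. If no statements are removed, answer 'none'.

Answer: 1 2 4 5 6 7 8

Derivation:
Backward liveness scan:
Stmt 1 'a = 4': DEAD (a not in live set [])
Stmt 2 'd = a': DEAD (d not in live set [])
Stmt 3 'c = 8 + 0': KEEP (c is live); live-in = []
Stmt 4 't = 4 + a': DEAD (t not in live set ['c'])
Stmt 5 'b = a': DEAD (b not in live set ['c'])
Stmt 6 'y = 6': DEAD (y not in live set ['c'])
Stmt 7 'v = 6': DEAD (v not in live set ['c'])
Stmt 8 'x = 7': DEAD (x not in live set ['c'])
Stmt 9 'return c': KEEP (return); live-in = ['c']
Removed statement numbers: [1, 2, 4, 5, 6, 7, 8]
Surviving IR:
  c = 8 + 0
  return c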